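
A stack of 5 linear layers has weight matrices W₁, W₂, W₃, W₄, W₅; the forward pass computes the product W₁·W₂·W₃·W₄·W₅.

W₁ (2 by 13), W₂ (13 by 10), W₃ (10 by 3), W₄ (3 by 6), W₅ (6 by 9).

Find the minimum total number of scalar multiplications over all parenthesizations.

Adjacent pairs: W₁W₂ = 2·13·10 = 260; W₂W₃ = 13·10·3 = 390; W₃W₄ = 10·3·6 = 180; W₄W₅ = 3·6·9 = 162.
Length 3: W₁..W₃: k=1: 0+390+2·13·3=468; k=2: 260+0+2·10·3=320 → min 320 | W₂..W₄: k=2: 0+180+13·10·6=960; k=3: 390+0+13·3·6=624 → min 624 | W₃..W₅: k=3: 0+162+10·3·9=432; k=4: 180+0+10·6·9=720 → min 432.
Length 4: W₁..W₄: k=1: 0+624+2·13·6=780; k=2: 260+180+2·10·6=560; k=3: 320+0+2·3·6=356 → min 356 | W₂..W₅: k=2: 0+432+13·10·9=1602; k=3: 390+162+13·3·9=903; k=4: 624+0+13·6·9=1326 → min 903.
Length 5: W₁..W₅: k=1: 0+903+2·13·9=1137; k=2: 260+432+2·10·9=872; k=3: 320+162+2·3·9=536; k=4: 356+0+2·6·9=464 → min 464.
Optimal order: ((((W₁·W₂)·W₃)·W₄)·W₅) with cost 464.

464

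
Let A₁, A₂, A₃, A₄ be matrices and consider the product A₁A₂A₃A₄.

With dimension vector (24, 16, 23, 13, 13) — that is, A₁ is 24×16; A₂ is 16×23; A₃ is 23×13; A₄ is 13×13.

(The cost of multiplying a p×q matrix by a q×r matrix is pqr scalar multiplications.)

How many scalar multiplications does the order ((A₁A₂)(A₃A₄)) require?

19895

(A₁A₂): 24×16 by 16×23 → 24×23, cost 24·16·23 = 8832
(A₃A₄): 23×13 by 13×13 → 23×13, cost 23·13·13 = 3887
((A₁A₂)(A₃A₄)): 24×23 by 23×13 → 24×13, cost 24·23·13 = 7176; cumulative 19895
Total: 19895 scalar multiplications.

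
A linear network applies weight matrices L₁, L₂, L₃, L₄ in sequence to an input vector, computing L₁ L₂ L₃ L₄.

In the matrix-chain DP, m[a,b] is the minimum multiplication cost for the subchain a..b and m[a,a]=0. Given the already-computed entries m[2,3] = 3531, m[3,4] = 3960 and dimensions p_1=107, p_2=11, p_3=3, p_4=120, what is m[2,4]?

42051

m[2,4] = min over k∈[2,3] of m[2,k]+m[k+1,4]+p_{1}·p_k·p_{4}.
k=2: 0 + 3960 + 107·11·120 = 145200; k=3: 3531 + 0 + 107·3·120 = 42051.
Minimum: 42051 at k=3.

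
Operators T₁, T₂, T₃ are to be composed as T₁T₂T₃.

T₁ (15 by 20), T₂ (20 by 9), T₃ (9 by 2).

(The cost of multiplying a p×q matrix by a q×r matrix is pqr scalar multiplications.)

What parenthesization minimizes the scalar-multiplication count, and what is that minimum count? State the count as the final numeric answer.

(T₁(T₂T₃)): cost 960.
((T₁T₂)T₃): cost 2970.
Optimal: (T₁(T₂T₃)) with cost 960.

960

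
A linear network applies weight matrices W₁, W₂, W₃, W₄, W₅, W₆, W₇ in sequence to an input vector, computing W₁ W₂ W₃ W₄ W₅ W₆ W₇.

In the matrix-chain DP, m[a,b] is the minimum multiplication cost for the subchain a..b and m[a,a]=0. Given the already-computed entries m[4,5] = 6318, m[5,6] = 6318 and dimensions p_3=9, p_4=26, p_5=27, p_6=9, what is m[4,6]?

8424

m[4,6] = min over k∈[4,5] of m[4,k]+m[k+1,6]+p_{3}·p_k·p_{6}.
k=4: 0 + 6318 + 9·26·9 = 8424; k=5: 6318 + 0 + 9·27·9 = 8505.
Minimum: 8424 at k=4.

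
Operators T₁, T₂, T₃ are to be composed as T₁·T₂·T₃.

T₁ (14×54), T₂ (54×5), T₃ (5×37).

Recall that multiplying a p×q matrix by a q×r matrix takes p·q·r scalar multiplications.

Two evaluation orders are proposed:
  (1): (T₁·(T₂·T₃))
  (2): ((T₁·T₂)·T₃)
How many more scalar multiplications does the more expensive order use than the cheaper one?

31592

Order (1) = (T₁·(T₂·T₃)): (T₂·T₃): 54×5 by 5×37 → 54×37, cost 54·5·37 = 9990; (T₁·(T₂·T₃)): 14×54 by 54×37 → 14×37, cost 14·54·37 = 27972; cumulative 37962. Total 37962.
Order (2) = ((T₁·T₂)·T₃): (T₁·T₂): 14×54 by 54×5 → 14×5, cost 14·54·5 = 3780; ((T₁·T₂)·T₃): 14×5 by 5×37 → 14×37, cost 14·5·37 = 2590; cumulative 6370. Total 6370.
Difference: |37962 − 6370| = 31592.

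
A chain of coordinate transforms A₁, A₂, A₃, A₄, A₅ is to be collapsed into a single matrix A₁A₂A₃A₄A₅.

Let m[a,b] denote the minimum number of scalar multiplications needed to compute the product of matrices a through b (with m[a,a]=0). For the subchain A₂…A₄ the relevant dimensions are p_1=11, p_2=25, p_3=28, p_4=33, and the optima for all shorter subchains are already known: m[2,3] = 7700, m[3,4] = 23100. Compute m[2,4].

17864

m[2,4] = min over k∈[2,3] of m[2,k]+m[k+1,4]+p_{1}·p_k·p_{4}.
k=2: 0 + 23100 + 11·25·33 = 32175; k=3: 7700 + 0 + 11·28·33 = 17864.
Minimum: 17864 at k=3.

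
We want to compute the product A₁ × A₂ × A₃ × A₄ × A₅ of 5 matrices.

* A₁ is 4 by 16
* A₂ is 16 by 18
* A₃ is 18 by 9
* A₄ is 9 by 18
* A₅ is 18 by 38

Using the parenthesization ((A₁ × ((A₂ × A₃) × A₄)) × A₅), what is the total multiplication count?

(A₂ × A₃): 16×18 by 18×9 → 16×9, cost 16·18·9 = 2592
((A₂ × A₃) × A₄): 16×9 by 9×18 → 16×18, cost 16·9·18 = 2592; cumulative 5184
(A₁ × ((A₂ × A₃) × A₄)): 4×16 by 16×18 → 4×18, cost 4·16·18 = 1152; cumulative 6336
((A₁ × ((A₂ × A₃) × A₄)) × A₅): 4×18 by 18×38 → 4×38, cost 4·18·38 = 2736; cumulative 9072
Total: 9072 scalar multiplications.

9072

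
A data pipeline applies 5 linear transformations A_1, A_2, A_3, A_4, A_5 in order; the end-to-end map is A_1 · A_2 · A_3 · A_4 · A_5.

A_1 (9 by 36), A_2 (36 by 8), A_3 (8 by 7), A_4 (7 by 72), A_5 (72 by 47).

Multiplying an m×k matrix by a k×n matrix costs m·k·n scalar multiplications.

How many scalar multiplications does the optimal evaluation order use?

Adjacent pairs: A_1A_2 = 9·36·8 = 2592; A_2A_3 = 36·8·7 = 2016; A_3A_4 = 8·7·72 = 4032; A_4A_5 = 7·72·47 = 23688.
Length 3: A_1..A_3: k=1: 0+2016+9·36·7=4284; k=2: 2592+0+9·8·7=3096 → min 3096 | A_2..A_4: k=2: 0+4032+36·8·72=24768; k=3: 2016+0+36·7·72=20160 → min 20160 | A_3..A_5: k=3: 0+23688+8·7·47=26320; k=4: 4032+0+8·72·47=31104 → min 26320.
Length 4: A_1..A_4: k=1: 0+20160+9·36·72=43488; k=2: 2592+4032+9·8·72=11808; k=3: 3096+0+9·7·72=7632 → min 7632 | A_2..A_5: k=2: 0+26320+36·8·47=39856; k=3: 2016+23688+36·7·47=37548; k=4: 20160+0+36·72·47=141984 → min 37548.
Length 5: A_1..A_5: k=1: 0+37548+9·36·47=52776; k=2: 2592+26320+9·8·47=32296; k=3: 3096+23688+9·7·47=29745; k=4: 7632+0+9·72·47=38088 → min 29745.
Optimal order: (((A_1 · A_2) · A_3) · (A_4 · A_5)) with cost 29745.

29745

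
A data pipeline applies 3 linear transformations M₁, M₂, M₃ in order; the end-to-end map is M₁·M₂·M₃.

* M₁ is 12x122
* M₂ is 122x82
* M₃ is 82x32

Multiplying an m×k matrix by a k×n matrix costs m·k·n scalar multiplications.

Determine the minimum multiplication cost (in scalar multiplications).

Order (M₁·(M₂·M₃)): (M₂·M₃): 122×82 by 82×32 → 122×32, cost 122·82·32 = 320128; (M₁·(M₂·M₃)): 12×122 by 122×32 → 12×32, cost 12·122·32 = 46848; cumulative 366976. Total 366976.
Order ((M₁·M₂)·M₃): (M₁·M₂): 12×122 by 122×82 → 12×82, cost 12·122·82 = 120048; ((M₁·M₂)·M₃): 12×82 by 82×32 → 12×32, cost 12·82·32 = 31488; cumulative 151536. Total 151536.
Minimum: 151536.

151536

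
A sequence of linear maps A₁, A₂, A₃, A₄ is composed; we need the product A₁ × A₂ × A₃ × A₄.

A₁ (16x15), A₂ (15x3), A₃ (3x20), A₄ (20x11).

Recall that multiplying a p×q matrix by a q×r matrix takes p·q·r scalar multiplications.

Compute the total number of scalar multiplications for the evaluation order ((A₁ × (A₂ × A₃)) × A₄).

(A₂ × A₃): 15×3 by 3×20 → 15×20, cost 15·3·20 = 900
(A₁ × (A₂ × A₃)): 16×15 by 15×20 → 16×20, cost 16·15·20 = 4800; cumulative 5700
((A₁ × (A₂ × A₃)) × A₄): 16×20 by 20×11 → 16×11, cost 16·20·11 = 3520; cumulative 9220
Total: 9220 scalar multiplications.

9220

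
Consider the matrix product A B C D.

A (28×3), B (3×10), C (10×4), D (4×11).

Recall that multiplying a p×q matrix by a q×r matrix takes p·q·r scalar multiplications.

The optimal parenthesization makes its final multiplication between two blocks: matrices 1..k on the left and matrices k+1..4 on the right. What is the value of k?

Adjacent pairs: AB = 28·3·10 = 840; BC = 3·10·4 = 120; CD = 10·4·11 = 440.
Length 3: A..C: k=1: 0+120+28·3·4=456; k=2: 840+0+28·10·4=1960 → min 456 | B..D: k=2: 0+440+3·10·11=770; k=3: 120+0+3·4·11=252 → min 252.
Top-level splits: k=1: (A..A)·(B..D) → 0+252+28·3·11 = 1176; k=2: (A..B)·(C..D) → 840+440+28·10·11 = 4360; k=3: (A..C)·(D..D) → 456+0+28·4·11 = 1688.
Best split is after A, i.e. k = 1.

1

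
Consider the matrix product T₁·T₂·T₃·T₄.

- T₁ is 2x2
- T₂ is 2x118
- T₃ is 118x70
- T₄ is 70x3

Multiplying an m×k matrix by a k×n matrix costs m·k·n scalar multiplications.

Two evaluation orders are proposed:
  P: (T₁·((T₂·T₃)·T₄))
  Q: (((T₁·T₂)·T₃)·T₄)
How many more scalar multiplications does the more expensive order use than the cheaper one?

460

Order P = (T₁·((T₂·T₃)·T₄)): (T₂·T₃): 2×118 by 118×70 → 2×70, cost 2·118·70 = 16520; ((T₂·T₃)·T₄): 2×70 by 70×3 → 2×3, cost 2·70·3 = 420; cumulative 16940; (T₁·((T₂·T₃)·T₄)): 2×2 by 2×3 → 2×3, cost 2·2·3 = 12; cumulative 16952. Total 16952.
Order Q = (((T₁·T₂)·T₃)·T₄): (T₁·T₂): 2×2 by 2×118 → 2×118, cost 2·2·118 = 472; ((T₁·T₂)·T₃): 2×118 by 118×70 → 2×70, cost 2·118·70 = 16520; cumulative 16992; (((T₁·T₂)·T₃)·T₄): 2×70 by 70×3 → 2×3, cost 2·70·3 = 420; cumulative 17412. Total 17412.
Difference: |16952 − 17412| = 460.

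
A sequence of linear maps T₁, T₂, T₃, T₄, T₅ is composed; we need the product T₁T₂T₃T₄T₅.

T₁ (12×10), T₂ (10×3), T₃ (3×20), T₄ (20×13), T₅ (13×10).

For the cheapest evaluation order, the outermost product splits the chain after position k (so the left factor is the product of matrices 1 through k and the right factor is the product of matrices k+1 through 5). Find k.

Adjacent pairs: T₁T₂ = 12·10·3 = 360; T₂T₃ = 10·3·20 = 600; T₃T₄ = 3·20·13 = 780; T₄T₅ = 20·13·10 = 2600.
Length 3: T₁..T₃: k=1: 0+600+12·10·20=3000; k=2: 360+0+12·3·20=1080 → min 1080 | T₂..T₄: k=2: 0+780+10·3·13=1170; k=3: 600+0+10·20·13=3200 → min 1170 | T₃..T₅: k=3: 0+2600+3·20·10=3200; k=4: 780+0+3·13·10=1170 → min 1170.
Length 4: T₁..T₄: k=1: 0+1170+12·10·13=2730; k=2: 360+780+12·3·13=1608; k=3: 1080+0+12·20·13=4200 → min 1608 | T₂..T₅: k=2: 0+1170+10·3·10=1470; k=3: 600+2600+10·20·10=5200; k=4: 1170+0+10·13·10=2470 → min 1470.
Top-level splits: k=1: (T₁..T₁)·(T₂..T₅) → 0+1470+12·10·10 = 2670; k=2: (T₁..T₂)·(T₃..T₅) → 360+1170+12·3·10 = 1890; k=3: (T₁..T₃)·(T₄..T₅) → 1080+2600+12·20·10 = 6080; k=4: (T₁..T₄)·(T₅..T₅) → 1608+0+12·13·10 = 3168.
Best split is after T₂, i.e. k = 2.

2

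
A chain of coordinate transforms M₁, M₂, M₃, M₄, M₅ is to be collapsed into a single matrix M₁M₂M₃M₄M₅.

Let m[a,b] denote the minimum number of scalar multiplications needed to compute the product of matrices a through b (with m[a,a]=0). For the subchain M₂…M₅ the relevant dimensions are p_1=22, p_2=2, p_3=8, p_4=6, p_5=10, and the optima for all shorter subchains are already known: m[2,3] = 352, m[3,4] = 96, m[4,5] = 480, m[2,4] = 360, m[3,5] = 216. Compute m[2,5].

656

m[2,5] = min over k∈[2,4] of m[2,k]+m[k+1,5]+p_{1}·p_k·p_{5}.
k=2: 0 + 216 + 22·2·10 = 656; k=3: 352 + 480 + 22·8·10 = 2592; k=4: 360 + 0 + 22·6·10 = 1680.
Minimum: 656 at k=2.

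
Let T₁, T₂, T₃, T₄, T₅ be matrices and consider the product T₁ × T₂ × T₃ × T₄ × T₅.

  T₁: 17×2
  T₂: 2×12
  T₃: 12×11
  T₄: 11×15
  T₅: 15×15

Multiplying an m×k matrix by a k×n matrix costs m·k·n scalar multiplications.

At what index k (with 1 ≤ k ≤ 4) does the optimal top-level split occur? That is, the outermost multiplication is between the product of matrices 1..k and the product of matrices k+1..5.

1

Adjacent pairs: T₁T₂ = 17·2·12 = 408; T₂T₃ = 2·12·11 = 264; T₃T₄ = 12·11·15 = 1980; T₄T₅ = 11·15·15 = 2475.
Length 3: T₁..T₃: k=1: 0+264+17·2·11=638; k=2: 408+0+17·12·11=2652 → min 638 | T₂..T₄: k=2: 0+1980+2·12·15=2340; k=3: 264+0+2·11·15=594 → min 594 | T₃..T₅: k=3: 0+2475+12·11·15=4455; k=4: 1980+0+12·15·15=4680 → min 4455.
Length 4: T₁..T₄: k=1: 0+594+17·2·15=1104; k=2: 408+1980+17·12·15=5448; k=3: 638+0+17·11·15=3443 → min 1104 | T₂..T₅: k=2: 0+4455+2·12·15=4815; k=3: 264+2475+2·11·15=3069; k=4: 594+0+2·15·15=1044 → min 1044.
Top-level splits: k=1: (T₁..T₁)·(T₂..T₅) → 0+1044+17·2·15 = 1554; k=2: (T₁..T₂)·(T₃..T₅) → 408+4455+17·12·15 = 7923; k=3: (T₁..T₃)·(T₄..T₅) → 638+2475+17·11·15 = 5918; k=4: (T₁..T₄)·(T₅..T₅) → 1104+0+17·15·15 = 4929.
Best split is after T₁, i.e. k = 1.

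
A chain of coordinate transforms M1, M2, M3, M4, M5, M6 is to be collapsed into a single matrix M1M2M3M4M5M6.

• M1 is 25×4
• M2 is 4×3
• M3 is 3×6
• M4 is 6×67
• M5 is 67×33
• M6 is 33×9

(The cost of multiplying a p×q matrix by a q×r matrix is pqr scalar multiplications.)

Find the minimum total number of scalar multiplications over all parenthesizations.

9705

Adjacent pairs: M1M2 = 25·4·3 = 300; M2M3 = 4·3·6 = 72; M3M4 = 3·6·67 = 1206; M4M5 = 6·67·33 = 13266; M5M6 = 67·33·9 = 19899.
Length 3: M1..M3: k=1: 0+72+25·4·6=672; k=2: 300+0+25·3·6=750 → min 672 | M2..M4: k=2: 0+1206+4·3·67=2010; k=3: 72+0+4·6·67=1680 → min 1680 | M3..M5: k=3: 0+13266+3·6·33=13860; k=4: 1206+0+3·67·33=7839 → min 7839 | M4..M6: k=4: 0+19899+6·67·9=23517; k=5: 13266+0+6·33·9=15048 → min 15048.
Length 4: M1..M4: k=1: 0+1680+25·4·67=8380; k=2: 300+1206+25·3·67=6531; k=3: 672+0+25·6·67=10722 → min 6531 | M2..M5: k=2: 0+7839+4·3·33=8235; k=3: 72+13266+4·6·33=14130; k=4: 1680+0+4·67·33=10524 → min 8235 | M3..M6: k=3: 0+15048+3·6·9=15210; k=4: 1206+19899+3·67·9=22914; k=5: 7839+0+3·33·9=8730 → min 8730.
Length 5: M1..M5: k=1: 0+8235+25·4·33=11535; k=2: 300+7839+25·3·33=10614; k=3: 672+13266+25·6·33=18888; k=4: 6531+0+25·67·33=61806 → min 10614 | M2..M6: k=2: 0+8730+4·3·9=8838; k=3: 72+15048+4·6·9=15336; k=4: 1680+19899+4·67·9=23991; k=5: 8235+0+4·33·9=9423 → min 8838.
Length 6: M1..M6: k=1: 0+8838+25·4·9=9738; k=2: 300+8730+25·3·9=9705; k=3: 672+15048+25·6·9=17070; k=4: 6531+19899+25·67·9=41505; k=5: 10614+0+25·33·9=18039 → min 9705.
Optimal order: ((M1M2)(((M3M4)M5)M6)) with cost 9705.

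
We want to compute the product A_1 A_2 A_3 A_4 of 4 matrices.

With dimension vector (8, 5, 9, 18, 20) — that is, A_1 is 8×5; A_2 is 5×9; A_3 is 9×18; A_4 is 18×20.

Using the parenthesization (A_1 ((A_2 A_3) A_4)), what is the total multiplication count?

(A_2 A_3): 5×9 by 9×18 → 5×18, cost 5·9·18 = 810
((A_2 A_3) A_4): 5×18 by 18×20 → 5×20, cost 5·18·20 = 1800; cumulative 2610
(A_1 ((A_2 A_3) A_4)): 8×5 by 5×20 → 8×20, cost 8·5·20 = 800; cumulative 3410
Total: 3410 scalar multiplications.

3410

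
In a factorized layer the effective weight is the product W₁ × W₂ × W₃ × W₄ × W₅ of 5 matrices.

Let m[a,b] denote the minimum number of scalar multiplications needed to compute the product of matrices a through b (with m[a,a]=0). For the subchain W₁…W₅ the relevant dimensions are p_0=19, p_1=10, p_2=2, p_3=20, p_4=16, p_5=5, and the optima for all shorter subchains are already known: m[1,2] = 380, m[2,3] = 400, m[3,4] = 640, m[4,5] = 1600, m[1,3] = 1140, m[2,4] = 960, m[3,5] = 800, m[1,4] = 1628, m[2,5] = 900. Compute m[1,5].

1370

m[1,5] = min over k∈[1,4] of m[1,k]+m[k+1,5]+p_{0}·p_k·p_{5}.
k=1: 0 + 900 + 19·10·5 = 1850; k=2: 380 + 800 + 19·2·5 = 1370; k=3: 1140 + 1600 + 19·20·5 = 4640; k=4: 1628 + 0 + 19·16·5 = 3148.
Minimum: 1370 at k=2.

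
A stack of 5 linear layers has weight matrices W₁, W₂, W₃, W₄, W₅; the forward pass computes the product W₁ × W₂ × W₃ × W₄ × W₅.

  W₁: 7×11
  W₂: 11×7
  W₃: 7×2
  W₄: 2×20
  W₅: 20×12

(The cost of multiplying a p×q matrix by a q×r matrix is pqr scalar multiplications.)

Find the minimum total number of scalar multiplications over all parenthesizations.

956

Adjacent pairs: W₁W₂ = 7·11·7 = 539; W₂W₃ = 11·7·2 = 154; W₃W₄ = 7·2·20 = 280; W₄W₅ = 2·20·12 = 480.
Length 3: W₁..W₃: k=1: 0+154+7·11·2=308; k=2: 539+0+7·7·2=637 → min 308 | W₂..W₄: k=2: 0+280+11·7·20=1820; k=3: 154+0+11·2·20=594 → min 594 | W₃..W₅: k=3: 0+480+7·2·12=648; k=4: 280+0+7·20·12=1960 → min 648.
Length 4: W₁..W₄: k=1: 0+594+7·11·20=2134; k=2: 539+280+7·7·20=1799; k=3: 308+0+7·2·20=588 → min 588 | W₂..W₅: k=2: 0+648+11·7·12=1572; k=3: 154+480+11·2·12=898; k=4: 594+0+11·20·12=3234 → min 898.
Length 5: W₁..W₅: k=1: 0+898+7·11·12=1822; k=2: 539+648+7·7·12=1775; k=3: 308+480+7·2·12=956; k=4: 588+0+7·20·12=2268 → min 956.
Optimal order: ((W₁ × (W₂ × W₃)) × (W₄ × W₅)) with cost 956.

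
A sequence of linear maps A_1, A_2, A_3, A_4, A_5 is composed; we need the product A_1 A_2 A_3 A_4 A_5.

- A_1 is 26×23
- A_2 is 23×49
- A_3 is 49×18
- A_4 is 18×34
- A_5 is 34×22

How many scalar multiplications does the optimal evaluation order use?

54810

Adjacent pairs: A_1A_2 = 26·23·49 = 29302; A_2A_3 = 23·49·18 = 20286; A_3A_4 = 49·18·34 = 29988; A_4A_5 = 18·34·22 = 13464.
Length 3: A_1..A_3: k=1: 0+20286+26·23·18=31050; k=2: 29302+0+26·49·18=52234 → min 31050 | A_2..A_4: k=2: 0+29988+23·49·34=68306; k=3: 20286+0+23·18·34=34362 → min 34362 | A_3..A_5: k=3: 0+13464+49·18·22=32868; k=4: 29988+0+49·34·22=66640 → min 32868.
Length 4: A_1..A_4: k=1: 0+34362+26·23·34=54694; k=2: 29302+29988+26·49·34=102606; k=3: 31050+0+26·18·34=46962 → min 46962 | A_2..A_5: k=2: 0+32868+23·49·22=57662; k=3: 20286+13464+23·18·22=42858; k=4: 34362+0+23·34·22=51566 → min 42858.
Length 5: A_1..A_5: k=1: 0+42858+26·23·22=56014; k=2: 29302+32868+26·49·22=90198; k=3: 31050+13464+26·18·22=54810; k=4: 46962+0+26·34·22=66410 → min 54810.
Optimal order: ((A_1 (A_2 A_3)) (A_4 A_5)) with cost 54810.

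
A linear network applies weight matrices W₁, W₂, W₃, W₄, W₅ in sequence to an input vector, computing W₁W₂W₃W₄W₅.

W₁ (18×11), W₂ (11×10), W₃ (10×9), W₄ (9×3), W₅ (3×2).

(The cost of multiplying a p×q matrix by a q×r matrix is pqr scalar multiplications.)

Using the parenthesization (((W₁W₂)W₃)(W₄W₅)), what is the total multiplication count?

(W₁W₂): 18×11 by 11×10 → 18×10, cost 18·11·10 = 1980
((W₁W₂)W₃): 18×10 by 10×9 → 18×9, cost 18·10·9 = 1620; cumulative 3600
(W₄W₅): 9×3 by 3×2 → 9×2, cost 9·3·2 = 54
(((W₁W₂)W₃)(W₄W₅)): 18×9 by 9×2 → 18×2, cost 18·9·2 = 324; cumulative 3978
Total: 3978 scalar multiplications.

3978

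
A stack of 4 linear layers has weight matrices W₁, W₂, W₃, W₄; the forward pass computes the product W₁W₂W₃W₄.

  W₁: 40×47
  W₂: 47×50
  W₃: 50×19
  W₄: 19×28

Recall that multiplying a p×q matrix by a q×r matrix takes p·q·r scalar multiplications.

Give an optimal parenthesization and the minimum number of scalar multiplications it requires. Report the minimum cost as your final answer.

101650

Adjacent pairs: W₁W₂ = 40·47·50 = 94000; W₂W₃ = 47·50·19 = 44650; W₃W₄ = 50·19·28 = 26600.
Length 3: W₁..W₃: k=1: 0+44650+40·47·19=80370; k=2: 94000+0+40·50·19=132000 → min 80370 | W₂..W₄: k=2: 0+26600+47·50·28=92400; k=3: 44650+0+47·19·28=69654 → min 69654.
Length 4: W₁..W₄: k=1: 0+69654+40·47·28=122294; k=2: 94000+26600+40·50·28=176600; k=3: 80370+0+40·19·28=101650 → min 101650.
Optimal parenthesization: ((W₁(W₂W₃))W₄) with cost 101650.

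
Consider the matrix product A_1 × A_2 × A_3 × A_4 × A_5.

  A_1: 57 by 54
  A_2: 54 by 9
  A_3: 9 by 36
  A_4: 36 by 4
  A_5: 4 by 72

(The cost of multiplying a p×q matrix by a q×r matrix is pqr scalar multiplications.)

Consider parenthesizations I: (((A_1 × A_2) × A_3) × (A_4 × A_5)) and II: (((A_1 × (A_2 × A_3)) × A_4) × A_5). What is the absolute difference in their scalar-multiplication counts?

51354

Order I = (((A_1 × A_2) × A_3) × (A_4 × A_5)): (A_1 × A_2): 57×54 by 54×9 → 57×9, cost 57·54·9 = 27702; ((A_1 × A_2) × A_3): 57×9 by 9×36 → 57×36, cost 57·9·36 = 18468; cumulative 46170; (A_4 × A_5): 36×4 by 4×72 → 36×72, cost 36·4·72 = 10368; (((A_1 × A_2) × A_3) × (A_4 × A_5)): 57×36 by 36×72 → 57×72, cost 57·36·72 = 147744; cumulative 204282. Total 204282.
Order II = (((A_1 × (A_2 × A_3)) × A_4) × A_5): (A_2 × A_3): 54×9 by 9×36 → 54×36, cost 54·9·36 = 17496; (A_1 × (A_2 × A_3)): 57×54 by 54×36 → 57×36, cost 57·54·36 = 110808; cumulative 128304; ((A_1 × (A_2 × A_3)) × A_4): 57×36 by 36×4 → 57×4, cost 57·36·4 = 8208; cumulative 136512; (((A_1 × (A_2 × A_3)) × A_4) × A_5): 57×4 by 4×72 → 57×72, cost 57·4·72 = 16416; cumulative 152928. Total 152928.
Difference: |204282 − 152928| = 51354.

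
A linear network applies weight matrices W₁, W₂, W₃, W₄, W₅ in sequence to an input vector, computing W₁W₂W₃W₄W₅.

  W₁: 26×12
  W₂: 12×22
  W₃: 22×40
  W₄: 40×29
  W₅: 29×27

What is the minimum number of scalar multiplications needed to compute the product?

Adjacent pairs: W₁W₂ = 26·12·22 = 6864; W₂W₃ = 12·22·40 = 10560; W₃W₄ = 22·40·29 = 25520; W₄W₅ = 40·29·27 = 31320.
Length 3: W₁..W₃: k=1: 0+10560+26·12·40=23040; k=2: 6864+0+26·22·40=29744 → min 23040 | W₂..W₄: k=2: 0+25520+12·22·29=33176; k=3: 10560+0+12·40·29=24480 → min 24480 | W₃..W₅: k=3: 0+31320+22·40·27=55080; k=4: 25520+0+22·29·27=42746 → min 42746.
Length 4: W₁..W₄: k=1: 0+24480+26·12·29=33528; k=2: 6864+25520+26·22·29=48972; k=3: 23040+0+26·40·29=53200 → min 33528 | W₂..W₅: k=2: 0+42746+12·22·27=49874; k=3: 10560+31320+12·40·27=54840; k=4: 24480+0+12·29·27=33876 → min 33876.
Length 5: W₁..W₅: k=1: 0+33876+26·12·27=42300; k=2: 6864+42746+26·22·27=65054; k=3: 23040+31320+26·40·27=82440; k=4: 33528+0+26·29·27=53886 → min 42300.
Optimal order: (W₁(((W₂W₃)W₄)W₅)) with cost 42300.

42300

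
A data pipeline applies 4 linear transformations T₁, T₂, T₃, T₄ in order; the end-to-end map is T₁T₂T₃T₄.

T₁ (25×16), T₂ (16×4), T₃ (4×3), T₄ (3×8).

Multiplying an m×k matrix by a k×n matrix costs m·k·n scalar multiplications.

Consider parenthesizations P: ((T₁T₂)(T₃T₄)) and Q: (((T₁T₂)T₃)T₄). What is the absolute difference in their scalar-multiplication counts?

Order P = ((T₁T₂)(T₃T₄)): (T₁T₂): 25×16 by 16×4 → 25×4, cost 25·16·4 = 1600; (T₃T₄): 4×3 by 3×8 → 4×8, cost 4·3·8 = 96; ((T₁T₂)(T₃T₄)): 25×4 by 4×8 → 25×8, cost 25·4·8 = 800; cumulative 2496. Total 2496.
Order Q = (((T₁T₂)T₃)T₄): (T₁T₂): 25×16 by 16×4 → 25×4, cost 25·16·4 = 1600; ((T₁T₂)T₃): 25×4 by 4×3 → 25×3, cost 25·4·3 = 300; cumulative 1900; (((T₁T₂)T₃)T₄): 25×3 by 3×8 → 25×8, cost 25·3·8 = 600; cumulative 2500. Total 2500.
Difference: |2496 − 2500| = 4.

4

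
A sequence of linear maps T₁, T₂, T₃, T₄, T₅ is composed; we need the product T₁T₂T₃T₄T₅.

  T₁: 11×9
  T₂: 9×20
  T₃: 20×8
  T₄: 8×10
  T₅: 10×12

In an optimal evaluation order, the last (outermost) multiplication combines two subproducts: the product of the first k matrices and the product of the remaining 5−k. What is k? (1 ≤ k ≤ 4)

3

Adjacent pairs: T₁T₂ = 11·9·20 = 1980; T₂T₃ = 9·20·8 = 1440; T₃T₄ = 20·8·10 = 1600; T₄T₅ = 8·10·12 = 960.
Length 3: T₁..T₃: k=1: 0+1440+11·9·8=2232; k=2: 1980+0+11·20·8=3740 → min 2232 | T₂..T₄: k=2: 0+1600+9·20·10=3400; k=3: 1440+0+9·8·10=2160 → min 2160 | T₃..T₅: k=3: 0+960+20·8·12=2880; k=4: 1600+0+20·10·12=4000 → min 2880.
Length 4: T₁..T₄: k=1: 0+2160+11·9·10=3150; k=2: 1980+1600+11·20·10=5780; k=3: 2232+0+11·8·10=3112 → min 3112 | T₂..T₅: k=2: 0+2880+9·20·12=5040; k=3: 1440+960+9·8·12=3264; k=4: 2160+0+9·10·12=3240 → min 3240.
Top-level splits: k=1: (T₁..T₁)·(T₂..T₅) → 0+3240+11·9·12 = 4428; k=2: (T₁..T₂)·(T₃..T₅) → 1980+2880+11·20·12 = 7500; k=3: (T₁..T₃)·(T₄..T₅) → 2232+960+11·8·12 = 4248; k=4: (T₁..T₄)·(T₅..T₅) → 3112+0+11·10·12 = 4432.
Best split is after T₃, i.e. k = 3.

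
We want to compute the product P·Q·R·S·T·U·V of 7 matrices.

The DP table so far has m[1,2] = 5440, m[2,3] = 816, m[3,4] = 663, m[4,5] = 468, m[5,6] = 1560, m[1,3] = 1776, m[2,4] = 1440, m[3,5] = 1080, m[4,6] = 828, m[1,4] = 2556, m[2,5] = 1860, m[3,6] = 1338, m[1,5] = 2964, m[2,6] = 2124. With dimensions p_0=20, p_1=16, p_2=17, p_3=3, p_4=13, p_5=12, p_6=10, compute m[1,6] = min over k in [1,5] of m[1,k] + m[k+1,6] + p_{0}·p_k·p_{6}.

m[1,6] = min over k∈[1,5] of m[1,k]+m[k+1,6]+p_{0}·p_k·p_{6}.
k=1: 0 + 2124 + 20·16·10 = 5324; k=2: 5440 + 1338 + 20·17·10 = 10178; k=3: 1776 + 828 + 20·3·10 = 3204; k=4: 2556 + 1560 + 20·13·10 = 6716; k=5: 2964 + 0 + 20·12·10 = 5364.
Minimum: 3204 at k=3.

3204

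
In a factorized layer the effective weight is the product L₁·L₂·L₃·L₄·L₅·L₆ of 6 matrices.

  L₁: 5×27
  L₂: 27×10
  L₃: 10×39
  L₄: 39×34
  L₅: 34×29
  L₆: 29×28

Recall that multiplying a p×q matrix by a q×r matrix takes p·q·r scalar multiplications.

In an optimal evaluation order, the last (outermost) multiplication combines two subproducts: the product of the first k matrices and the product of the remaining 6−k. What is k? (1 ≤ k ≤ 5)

Adjacent pairs: L₁L₂ = 5·27·10 = 1350; L₂L₃ = 27·10·39 = 10530; L₃L₄ = 10·39·34 = 13260; L₄L₅ = 39·34·29 = 38454; L₅L₆ = 34·29·28 = 27608.
Length 3: L₁..L₃: k=1: 0+10530+5·27·39=15795; k=2: 1350+0+5·10·39=3300 → min 3300 | L₂..L₄: k=2: 0+13260+27·10·34=22440; k=3: 10530+0+27·39·34=46332 → min 22440 | L₃..L₅: k=3: 0+38454+10·39·29=49764; k=4: 13260+0+10·34·29=23120 → min 23120 | L₄..L₆: k=4: 0+27608+39·34·28=64736; k=5: 38454+0+39·29·28=70122 → min 64736.
Length 4: L₁..L₄: k=1: 0+22440+5·27·34=27030; k=2: 1350+13260+5·10·34=16310; k=3: 3300+0+5·39·34=9930 → min 9930 | L₂..L₅: k=2: 0+23120+27·10·29=30950; k=3: 10530+38454+27·39·29=79521; k=4: 22440+0+27·34·29=49062 → min 30950 | L₃..L₆: k=3: 0+64736+10·39·28=75656; k=4: 13260+27608+10·34·28=50388; k=5: 23120+0+10·29·28=31240 → min 31240.
Length 5: L₁..L₅: k=1: 0+30950+5·27·29=34865; k=2: 1350+23120+5·10·29=25920; k=3: 3300+38454+5·39·29=47409; k=4: 9930+0+5·34·29=14860 → min 14860 | L₂..L₆: k=2: 0+31240+27·10·28=38800; k=3: 10530+64736+27·39·28=104750; k=4: 22440+27608+27·34·28=75752; k=5: 30950+0+27·29·28=52874 → min 38800.
Top-level splits: k=1: (L₁..L₁)·(L₂..L₆) → 0+38800+5·27·28 = 42580; k=2: (L₁..L₂)·(L₃..L₆) → 1350+31240+5·10·28 = 33990; k=3: (L₁..L₃)·(L₄..L₆) → 3300+64736+5·39·28 = 73496; k=4: (L₁..L₄)·(L₅..L₆) → 9930+27608+5·34·28 = 42298; k=5: (L₁..L₅)·(L₆..L₆) → 14860+0+5·29·28 = 18920.
Best split is after L₅, i.e. k = 5.

5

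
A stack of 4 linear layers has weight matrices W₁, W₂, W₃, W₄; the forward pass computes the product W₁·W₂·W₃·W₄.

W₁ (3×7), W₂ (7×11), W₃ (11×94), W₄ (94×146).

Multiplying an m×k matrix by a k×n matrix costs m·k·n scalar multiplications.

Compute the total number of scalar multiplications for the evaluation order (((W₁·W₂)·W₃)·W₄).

(W₁·W₂): 3×7 by 7×11 → 3×11, cost 3·7·11 = 231
((W₁·W₂)·W₃): 3×11 by 11×94 → 3×94, cost 3·11·94 = 3102; cumulative 3333
(((W₁·W₂)·W₃)·W₄): 3×94 by 94×146 → 3×146, cost 3·94·146 = 41172; cumulative 44505
Total: 44505 scalar multiplications.

44505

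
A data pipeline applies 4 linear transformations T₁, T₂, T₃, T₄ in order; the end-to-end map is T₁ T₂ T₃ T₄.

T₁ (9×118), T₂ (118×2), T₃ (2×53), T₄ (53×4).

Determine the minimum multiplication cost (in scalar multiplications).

Adjacent pairs: T₁T₂ = 9·118·2 = 2124; T₂T₃ = 118·2·53 = 12508; T₃T₄ = 2·53·4 = 424.
Length 3: T₁..T₃: k=1: 0+12508+9·118·53=68794; k=2: 2124+0+9·2·53=3078 → min 3078 | T₂..T₄: k=2: 0+424+118·2·4=1368; k=3: 12508+0+118·53·4=37524 → min 1368.
Length 4: T₁..T₄: k=1: 0+1368+9·118·4=5616; k=2: 2124+424+9·2·4=2620; k=3: 3078+0+9·53·4=4986 → min 2620.
Optimal order: ((T₁ T₂) (T₃ T₄)) with cost 2620.

2620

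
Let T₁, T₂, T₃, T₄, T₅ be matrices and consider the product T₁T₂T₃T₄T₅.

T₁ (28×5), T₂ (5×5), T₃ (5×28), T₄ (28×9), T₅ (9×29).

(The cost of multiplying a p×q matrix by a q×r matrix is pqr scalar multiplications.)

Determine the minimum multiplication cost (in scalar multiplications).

Adjacent pairs: T₁T₂ = 28·5·5 = 700; T₂T₃ = 5·5·28 = 700; T₃T₄ = 5·28·9 = 1260; T₄T₅ = 28·9·29 = 7308.
Length 3: T₁..T₃: k=1: 0+700+28·5·28=4620; k=2: 700+0+28·5·28=4620 → min 4620 | T₂..T₄: k=2: 0+1260+5·5·9=1485; k=3: 700+0+5·28·9=1960 → min 1485 | T₃..T₅: k=3: 0+7308+5·28·29=11368; k=4: 1260+0+5·9·29=2565 → min 2565.
Length 4: T₁..T₄: k=1: 0+1485+28·5·9=2745; k=2: 700+1260+28·5·9=3220; k=3: 4620+0+28·28·9=11676 → min 2745 | T₂..T₅: k=2: 0+2565+5·5·29=3290; k=3: 700+7308+5·28·29=12068; k=4: 1485+0+5·9·29=2790 → min 2790.
Length 5: T₁..T₅: k=1: 0+2790+28·5·29=6850; k=2: 700+2565+28·5·29=7325; k=3: 4620+7308+28·28·29=34664; k=4: 2745+0+28·9·29=10053 → min 6850.
Optimal order: (T₁((T₂(T₃T₄))T₅)) with cost 6850.

6850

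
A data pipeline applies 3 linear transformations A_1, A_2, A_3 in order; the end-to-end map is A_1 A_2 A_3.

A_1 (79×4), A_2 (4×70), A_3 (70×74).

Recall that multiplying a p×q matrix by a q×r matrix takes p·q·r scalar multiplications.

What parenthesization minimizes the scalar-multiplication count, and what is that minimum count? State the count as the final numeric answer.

(A_1 (A_2 A_3)): cost 44104.
((A_1 A_2) A_3): cost 431340.
Optimal: (A_1 (A_2 A_3)) with cost 44104.

44104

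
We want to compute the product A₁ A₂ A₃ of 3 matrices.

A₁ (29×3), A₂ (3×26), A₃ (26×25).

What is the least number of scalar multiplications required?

Order (A₁ (A₂ A₃)): (A₂ A₃): 3×26 by 26×25 → 3×25, cost 3·26·25 = 1950; (A₁ (A₂ A₃)): 29×3 by 3×25 → 29×25, cost 29·3·25 = 2175; cumulative 4125. Total 4125.
Order ((A₁ A₂) A₃): (A₁ A₂): 29×3 by 3×26 → 29×26, cost 29·3·26 = 2262; ((A₁ A₂) A₃): 29×26 by 26×25 → 29×25, cost 29·26·25 = 18850; cumulative 21112. Total 21112.
Minimum: 4125.

4125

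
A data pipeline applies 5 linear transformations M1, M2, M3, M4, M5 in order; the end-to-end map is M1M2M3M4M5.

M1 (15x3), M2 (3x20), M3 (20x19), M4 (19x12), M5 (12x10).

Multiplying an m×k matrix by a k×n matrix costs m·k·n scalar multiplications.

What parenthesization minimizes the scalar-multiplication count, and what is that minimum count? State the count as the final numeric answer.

Adjacent pairs: M1M2 = 15·3·20 = 900; M2M3 = 3·20·19 = 1140; M3M4 = 20·19·12 = 4560; M4M5 = 19·12·10 = 2280.
Length 3: M1..M3: k=1: 0+1140+15·3·19=1995; k=2: 900+0+15·20·19=6600 → min 1995 | M2..M4: k=2: 0+4560+3·20·12=5280; k=3: 1140+0+3·19·12=1824 → min 1824 | M3..M5: k=3: 0+2280+20·19·10=6080; k=4: 4560+0+20·12·10=6960 → min 6080.
Length 4: M1..M4: k=1: 0+1824+15·3·12=2364; k=2: 900+4560+15·20·12=9060; k=3: 1995+0+15·19·12=5415 → min 2364 | M2..M5: k=2: 0+6080+3·20·10=6680; k=3: 1140+2280+3·19·10=3990; k=4: 1824+0+3·12·10=2184 → min 2184.
Length 5: M1..M5: k=1: 0+2184+15·3·10=2634; k=2: 900+6080+15·20·10=9980; k=3: 1995+2280+15·19·10=7125; k=4: 2364+0+15·12·10=4164 → min 2634.
Optimal parenthesization: (M1(((M2M3)M4)M5)) with cost 2634.

2634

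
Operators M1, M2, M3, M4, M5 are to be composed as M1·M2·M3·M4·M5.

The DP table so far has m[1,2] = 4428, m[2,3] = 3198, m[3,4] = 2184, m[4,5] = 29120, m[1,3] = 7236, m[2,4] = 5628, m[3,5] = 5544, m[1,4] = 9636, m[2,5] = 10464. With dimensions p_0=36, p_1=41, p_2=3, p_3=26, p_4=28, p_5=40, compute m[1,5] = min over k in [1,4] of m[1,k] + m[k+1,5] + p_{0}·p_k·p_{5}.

14292

m[1,5] = min over k∈[1,4] of m[1,k]+m[k+1,5]+p_{0}·p_k·p_{5}.
k=1: 0 + 10464 + 36·41·40 = 69504; k=2: 4428 + 5544 + 36·3·40 = 14292; k=3: 7236 + 29120 + 36·26·40 = 73796; k=4: 9636 + 0 + 36·28·40 = 49956.
Minimum: 14292 at k=2.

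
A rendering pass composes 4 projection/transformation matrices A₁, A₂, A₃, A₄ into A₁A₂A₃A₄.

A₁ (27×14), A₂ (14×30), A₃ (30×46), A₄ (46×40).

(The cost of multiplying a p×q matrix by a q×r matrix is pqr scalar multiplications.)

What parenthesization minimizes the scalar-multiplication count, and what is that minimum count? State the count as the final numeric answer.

60200

Adjacent pairs: A₁A₂ = 27·14·30 = 11340; A₂A₃ = 14·30·46 = 19320; A₃A₄ = 30·46·40 = 55200.
Length 3: A₁..A₃: k=1: 0+19320+27·14·46=36708; k=2: 11340+0+27·30·46=48600 → min 36708 | A₂..A₄: k=2: 0+55200+14·30·40=72000; k=3: 19320+0+14·46·40=45080 → min 45080.
Length 4: A₁..A₄: k=1: 0+45080+27·14·40=60200; k=2: 11340+55200+27·30·40=98940; k=3: 36708+0+27·46·40=86388 → min 60200.
Optimal parenthesization: (A₁((A₂A₃)A₄)) with cost 60200.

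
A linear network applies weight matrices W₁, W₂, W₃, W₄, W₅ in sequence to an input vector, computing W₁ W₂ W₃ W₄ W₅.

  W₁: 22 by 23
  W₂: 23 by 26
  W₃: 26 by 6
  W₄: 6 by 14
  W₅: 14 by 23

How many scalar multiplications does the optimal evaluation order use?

Adjacent pairs: W₁W₂ = 22·23·26 = 13156; W₂W₃ = 23·26·6 = 3588; W₃W₄ = 26·6·14 = 2184; W₄W₅ = 6·14·23 = 1932.
Length 3: W₁..W₃: k=1: 0+3588+22·23·6=6624; k=2: 13156+0+22·26·6=16588 → min 6624 | W₂..W₄: k=2: 0+2184+23·26·14=10556; k=3: 3588+0+23·6·14=5520 → min 5520 | W₃..W₅: k=3: 0+1932+26·6·23=5520; k=4: 2184+0+26·14·23=10556 → min 5520.
Length 4: W₁..W₄: k=1: 0+5520+22·23·14=12604; k=2: 13156+2184+22·26·14=23348; k=3: 6624+0+22·6·14=8472 → min 8472 | W₂..W₅: k=2: 0+5520+23·26·23=19274; k=3: 3588+1932+23·6·23=8694; k=4: 5520+0+23·14·23=12926 → min 8694.
Length 5: W₁..W₅: k=1: 0+8694+22·23·23=20332; k=2: 13156+5520+22·26·23=31832; k=3: 6624+1932+22·6·23=11592; k=4: 8472+0+22·14·23=15556 → min 11592.
Optimal order: ((W₁ (W₂ W₃)) (W₄ W₅)) with cost 11592.

11592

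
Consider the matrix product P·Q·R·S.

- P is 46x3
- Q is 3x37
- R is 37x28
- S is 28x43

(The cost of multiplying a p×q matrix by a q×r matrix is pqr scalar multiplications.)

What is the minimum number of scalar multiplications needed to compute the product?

12654

Adjacent pairs: PQ = 46·3·37 = 5106; QR = 3·37·28 = 3108; RS = 37·28·43 = 44548.
Length 3: P..R: k=1: 0+3108+46·3·28=6972; k=2: 5106+0+46·37·28=52762 → min 6972 | Q..S: k=2: 0+44548+3·37·43=49321; k=3: 3108+0+3·28·43=6720 → min 6720.
Length 4: P..S: k=1: 0+6720+46·3·43=12654; k=2: 5106+44548+46·37·43=122840; k=3: 6972+0+46·28·43=62356 → min 12654.
Optimal order: (P·((Q·R)·S)) with cost 12654.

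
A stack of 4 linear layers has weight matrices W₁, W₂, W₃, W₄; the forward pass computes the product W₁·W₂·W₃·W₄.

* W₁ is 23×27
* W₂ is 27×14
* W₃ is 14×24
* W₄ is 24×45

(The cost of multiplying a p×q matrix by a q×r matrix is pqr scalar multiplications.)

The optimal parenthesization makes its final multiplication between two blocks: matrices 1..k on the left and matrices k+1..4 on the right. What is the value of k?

Adjacent pairs: W₁W₂ = 23·27·14 = 8694; W₂W₃ = 27·14·24 = 9072; W₃W₄ = 14·24·45 = 15120.
Length 3: W₁..W₃: k=1: 0+9072+23·27·24=23976; k=2: 8694+0+23·14·24=16422 → min 16422 | W₂..W₄: k=2: 0+15120+27·14·45=32130; k=3: 9072+0+27·24·45=38232 → min 32130.
Top-level splits: k=1: (W₁..W₁)·(W₂..W₄) → 0+32130+23·27·45 = 60075; k=2: (W₁..W₂)·(W₃..W₄) → 8694+15120+23·14·45 = 38304; k=3: (W₁..W₃)·(W₄..W₄) → 16422+0+23·24·45 = 41262.
Best split is after W₂, i.e. k = 2.

2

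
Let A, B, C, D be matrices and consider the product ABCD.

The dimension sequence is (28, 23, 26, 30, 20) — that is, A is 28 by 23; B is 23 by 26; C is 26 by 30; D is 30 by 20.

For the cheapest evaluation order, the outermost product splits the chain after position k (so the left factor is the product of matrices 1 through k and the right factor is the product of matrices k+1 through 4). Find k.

1

Adjacent pairs: AB = 28·23·26 = 16744; BC = 23·26·30 = 17940; CD = 26·30·20 = 15600.
Length 3: A..C: k=1: 0+17940+28·23·30=37260; k=2: 16744+0+28·26·30=38584 → min 37260 | B..D: k=2: 0+15600+23·26·20=27560; k=3: 17940+0+23·30·20=31740 → min 27560.
Top-level splits: k=1: (A..A)·(B..D) → 0+27560+28·23·20 = 40440; k=2: (A..B)·(C..D) → 16744+15600+28·26·20 = 46904; k=3: (A..C)·(D..D) → 37260+0+28·30·20 = 54060.
Best split is after A, i.e. k = 1.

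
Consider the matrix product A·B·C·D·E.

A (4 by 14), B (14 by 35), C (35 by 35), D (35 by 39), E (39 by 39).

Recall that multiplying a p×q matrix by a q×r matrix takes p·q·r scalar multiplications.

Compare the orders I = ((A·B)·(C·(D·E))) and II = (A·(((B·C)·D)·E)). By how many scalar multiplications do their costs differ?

Order I = ((A·B)·(C·(D·E))): (A·B): 4×14 by 14×35 → 4×35, cost 4·14·35 = 1960; (D·E): 35×39 by 39×39 → 35×39, cost 35·39·39 = 53235; (C·(D·E)): 35×35 by 35×39 → 35×39, cost 35·35·39 = 47775; cumulative 101010; ((A·B)·(C·(D·E))): 4×35 by 35×39 → 4×39, cost 4·35·39 = 5460; cumulative 108430. Total 108430.
Order II = (A·(((B·C)·D)·E)): (B·C): 14×35 by 35×35 → 14×35, cost 14·35·35 = 17150; ((B·C)·D): 14×35 by 35×39 → 14×39, cost 14·35·39 = 19110; cumulative 36260; (((B·C)·D)·E): 14×39 by 39×39 → 14×39, cost 14·39·39 = 21294; cumulative 57554; (A·(((B·C)·D)·E)): 4×14 by 14×39 → 4×39, cost 4·14·39 = 2184; cumulative 59738. Total 59738.
Difference: |108430 − 59738| = 48692.

48692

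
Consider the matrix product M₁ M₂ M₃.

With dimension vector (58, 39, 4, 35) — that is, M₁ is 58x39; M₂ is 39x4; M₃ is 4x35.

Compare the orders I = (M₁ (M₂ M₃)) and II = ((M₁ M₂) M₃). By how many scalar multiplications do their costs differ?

67462

Order I = (M₁ (M₂ M₃)): (M₂ M₃): 39×4 by 4×35 → 39×35, cost 39·4·35 = 5460; (M₁ (M₂ M₃)): 58×39 by 39×35 → 58×35, cost 58·39·35 = 79170; cumulative 84630. Total 84630.
Order II = ((M₁ M₂) M₃): (M₁ M₂): 58×39 by 39×4 → 58×4, cost 58·39·4 = 9048; ((M₁ M₂) M₃): 58×4 by 4×35 → 58×35, cost 58·4·35 = 8120; cumulative 17168. Total 17168.
Difference: |84630 − 17168| = 67462.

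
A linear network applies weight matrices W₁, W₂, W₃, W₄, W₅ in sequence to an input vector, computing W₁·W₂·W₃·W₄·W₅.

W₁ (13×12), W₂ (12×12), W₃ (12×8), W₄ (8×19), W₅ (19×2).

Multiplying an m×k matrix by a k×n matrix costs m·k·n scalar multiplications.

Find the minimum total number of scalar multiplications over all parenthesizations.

1096

Adjacent pairs: W₁W₂ = 13·12·12 = 1872; W₂W₃ = 12·12·8 = 1152; W₃W₄ = 12·8·19 = 1824; W₄W₅ = 8·19·2 = 304.
Length 3: W₁..W₃: k=1: 0+1152+13·12·8=2400; k=2: 1872+0+13·12·8=3120 → min 2400 | W₂..W₄: k=2: 0+1824+12·12·19=4560; k=3: 1152+0+12·8·19=2976 → min 2976 | W₃..W₅: k=3: 0+304+12·8·2=496; k=4: 1824+0+12·19·2=2280 → min 496.
Length 4: W₁..W₄: k=1: 0+2976+13·12·19=5940; k=2: 1872+1824+13·12·19=6660; k=3: 2400+0+13·8·19=4376 → min 4376 | W₂..W₅: k=2: 0+496+12·12·2=784; k=3: 1152+304+12·8·2=1648; k=4: 2976+0+12·19·2=3432 → min 784.
Length 5: W₁..W₅: k=1: 0+784+13·12·2=1096; k=2: 1872+496+13·12·2=2680; k=3: 2400+304+13·8·2=2912; k=4: 4376+0+13·19·2=4870 → min 1096.
Optimal order: (W₁·(W₂·(W₃·(W₄·W₅)))) with cost 1096.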